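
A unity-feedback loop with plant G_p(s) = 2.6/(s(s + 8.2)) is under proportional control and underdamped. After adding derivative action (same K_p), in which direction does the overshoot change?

decrease

The derivative term adds K·K_d to the s-coefficient of the characteristic equation, raising 2ζω_n while ω_n is unchanged; ζ increases, so overshoot decreases.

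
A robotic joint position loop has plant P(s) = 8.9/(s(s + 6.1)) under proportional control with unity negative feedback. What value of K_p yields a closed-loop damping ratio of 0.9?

K_p = 1.29

Closed-loop characteristic equation: s² + 6.1s + K_p·8.9 = 0.
So ω_n = √(8.9K_p) and 2ζω_n = 6.1, giving ζ = 6.1/(2√(8.9K_p)).
Setting ζ = 0.9: √(8.9K_p) = 6.1/(2·0.9) = 3.389, so K_p = 11.48/8.9 = 1.29.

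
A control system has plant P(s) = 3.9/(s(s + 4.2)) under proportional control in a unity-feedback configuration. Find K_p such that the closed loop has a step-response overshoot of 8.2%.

K_p = 2.91

From %OS = 100·exp(−πζ/√(1−ζ²)) = 8.2%, ζ = −ln(0.082)/√(π²+ln²(0.082)) = 0.6228.
Characteristic equation s² + 4.2s + 3.9K_p = 0 gives ζ = 4.2/(2√(3.9K_p)).
Setting ζ = 0.6228: √(3.9K_p) = 4.2/(2·0.6228) = 3.372, so K_p = 11.37/3.9 = 2.91.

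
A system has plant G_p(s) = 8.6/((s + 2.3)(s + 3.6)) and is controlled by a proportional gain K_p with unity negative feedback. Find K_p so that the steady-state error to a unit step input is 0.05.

K_p = 18.3

Steady-state error for a unit step on this type-0 loop is 1/(1 + K_p·G_p(0)).
G_p(0) = 1.039. Require 1/(1 + K_p·1.039) = 0.05, so 1 + 1.039·K_p = 20.
K_p = (20 − 1)/1.039 = 18.3.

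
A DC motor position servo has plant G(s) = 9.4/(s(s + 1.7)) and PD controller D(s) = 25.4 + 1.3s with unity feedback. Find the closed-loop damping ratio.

ζ = 0.45

Forward path: (25.4 + 1.3s)·9.4/(s(s+1.7)). The closed-loop characteristic equation is s² + (1.7 + 9.4·1.3)s + 9.4·25.4 = 0.
That is s² + 13.92s + 238.8 = 0, so ω_n = 15.45 rad/s and ζ = 13.92/(2·15.45) = 0.4504.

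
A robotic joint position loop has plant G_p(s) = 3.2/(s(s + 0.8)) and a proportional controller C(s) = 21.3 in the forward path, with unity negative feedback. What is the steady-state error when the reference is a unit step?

0

The open loop C(s)G_p(s) has a pole at the origin (type 1), so the static position error constant is infinite and e_ss = 1/(1+∞) = 0.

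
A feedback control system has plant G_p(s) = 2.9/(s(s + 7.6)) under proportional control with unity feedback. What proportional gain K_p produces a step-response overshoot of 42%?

K_p = 70.3

From %OS = 100·exp(−πζ/√(1−ζ²)) = 42%, ζ = −ln(0.42)/√(π²+ln²(0.42)) = 0.2662.
Characteristic equation s² + 7.6s + 2.9K_p = 0 gives ζ = 7.6/(2√(2.9K_p)).
Setting ζ = 0.2662: √(2.9K_p) = 7.6/(2·0.2662) = 14.28, so K_p = 203.8/2.9 = 70.3.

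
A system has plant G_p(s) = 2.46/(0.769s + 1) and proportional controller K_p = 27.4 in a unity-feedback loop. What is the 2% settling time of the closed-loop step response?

T_s ≈ 0.045 s

Closed loop: T(s) = K_p·G_p/(1+K_p·G_p) = 67.4/(0.769s + 1 + 67.4), with pole at s = −(1 + 67.4)/0.769 = −88.95.
τ = 1/88.95 = 0.01124 s, so 2% settling time ≈ 4τ = 0.045 s.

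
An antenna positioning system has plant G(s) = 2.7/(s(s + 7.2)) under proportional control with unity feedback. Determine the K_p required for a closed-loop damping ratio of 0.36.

K_p = 37

Closed-loop characteristic equation: s² + 7.2s + K_p·2.7 = 0.
So ω_n = √(2.7K_p) and 2ζω_n = 7.2, giving ζ = 7.2/(2√(2.7K_p)).
Setting ζ = 0.36: √(2.7K_p) = 7.2/(2·0.36) = 10, so K_p = 100/2.7 = 37.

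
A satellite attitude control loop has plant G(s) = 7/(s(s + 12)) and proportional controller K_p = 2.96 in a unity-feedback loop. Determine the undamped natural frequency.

ω_n = 4.55 rad/s

With unity feedback the closed-loop characteristic equation is s² + 12s + 2.96·7 = s² + 12s + 20.72 = 0.
So ω_n² = 20.72 ⇒ ω_n = 4.552 rad/s, and ζ = 12/(2ω_n) = 1.32.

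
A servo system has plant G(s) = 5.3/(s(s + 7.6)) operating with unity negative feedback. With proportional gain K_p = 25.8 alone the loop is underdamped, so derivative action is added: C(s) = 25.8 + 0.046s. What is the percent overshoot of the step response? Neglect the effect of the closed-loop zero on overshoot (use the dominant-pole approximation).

32.7%

Forward path: (25.8 + 0.046s)·5.3/(s(s+7.6)). The closed-loop characteristic equation is s² + (7.6 + 5.3·0.046)s + 5.3·25.8 = 0.
That is s² + 7.844s + 136.7 = 0, so ω_n = 11.69 rad/s and ζ = 7.844/(2·11.69) = 0.3354.
%OS = 100·exp(−πζ/√(1−ζ²)) = 32.7%.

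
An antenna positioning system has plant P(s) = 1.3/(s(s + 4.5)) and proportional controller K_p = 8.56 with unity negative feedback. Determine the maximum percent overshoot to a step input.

Closed-loop characteristic equation: s² + 4.5s + 11.13 = 0, so ω_n = 3.336 rad/s and ζ = 4.5/(2·3.336) = 0.6745.
%OS = 100·exp(−πζ/√(1−ζ²)) = 100·exp(−π·0.6745/√0.5451) = 5.67%.

5.67%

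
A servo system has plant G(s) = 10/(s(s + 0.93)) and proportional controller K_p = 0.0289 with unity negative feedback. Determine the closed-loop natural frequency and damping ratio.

1 + K_p·G(s) = 0 gives s² + 0.93s + 0.289 = 0.
So ω_n² = 0.289 ⇒ ω_n = 0.5376 rad/s, and ζ = 0.93/(2ω_n) = 0.865.

ω_n = 0.538 rad/s, ζ = 0.865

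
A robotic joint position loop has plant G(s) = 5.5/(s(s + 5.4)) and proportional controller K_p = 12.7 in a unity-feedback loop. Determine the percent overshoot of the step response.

The closed-loop denominator s² + 5.4s + 69.85 gives ω_n = √69.85 = 8.358 and ζ = 5.4/(2ω_n) = 0.3231.
%OS = 100·exp(−πζ/√(1−ζ²)) = 100·exp(−π·0.3231/√0.8956) = 34.2%.

34.2%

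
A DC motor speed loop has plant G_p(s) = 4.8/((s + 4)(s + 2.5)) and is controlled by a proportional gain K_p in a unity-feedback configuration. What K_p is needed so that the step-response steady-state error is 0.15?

Steady-state error for a unit step on this type-0 loop is 1/(1 + K_p·G_p(0)).
G_p(0) = 0.48. Require 1/(1 + K_p·0.48) = 0.15, so 1 + 0.48·K_p = 6.667.
K_p = (6.667 − 1)/0.48 = 11.8.

K_p = 11.8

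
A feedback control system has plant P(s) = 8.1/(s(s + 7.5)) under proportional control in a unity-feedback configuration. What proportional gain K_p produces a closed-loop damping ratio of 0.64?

K_p = 4.24

Closed-loop characteristic equation: s² + 7.5s + K_p·8.1 = 0.
So ω_n = √(8.1K_p) and 2ζω_n = 7.5, giving ζ = 7.5/(2√(8.1K_p)).
Setting ζ = 0.64: √(8.1K_p) = 7.5/(2·0.64) = 5.859, so K_p = 34.33/8.1 = 4.24.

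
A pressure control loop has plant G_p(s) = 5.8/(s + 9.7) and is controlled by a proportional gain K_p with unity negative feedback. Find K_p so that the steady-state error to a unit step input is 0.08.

The loop is type 0, so e_ss(step) = 1/(1 + K_pos) with K_pos = K_p·G_p(0).
G_p(0) = 0.5979. Require 1/(1 + K_p·0.5979) = 0.08, so 1 + 0.5979·K_p = 12.5.
K_p = (12.5 − 1)/0.5979 = 19.2.

K_p = 19.2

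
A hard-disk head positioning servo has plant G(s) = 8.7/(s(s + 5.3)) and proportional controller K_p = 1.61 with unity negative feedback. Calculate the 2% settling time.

T_s ≈ 1.51 s

Closed-loop characteristic equation: s² + 5.3s + 14.01 = 0, so ω_n = 3.743 rad/s and ζ = 5.3/(2·3.743) = 0.7081.
2% settling time T_s ≈ 4/(ζω_n) = 4/2.65 = 1.51 s.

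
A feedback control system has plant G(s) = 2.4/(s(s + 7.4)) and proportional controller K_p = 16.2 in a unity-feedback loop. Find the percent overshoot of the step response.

9.87%

The closed-loop denominator s² + 7.4s + 38.88 gives ω_n = √38.88 = 6.235 and ζ = 7.4/(2ω_n) = 0.5934.
%OS = 100·exp(−πζ/√(1−ζ²)) = 100·exp(−π·0.5934/√0.6479) = 9.87%.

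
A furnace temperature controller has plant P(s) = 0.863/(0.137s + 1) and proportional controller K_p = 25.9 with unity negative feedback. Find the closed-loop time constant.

Closed loop: T(s) = K_p·P/(1+K_p·P) = 22.35/(0.137s + 1 + 22.35), with pole at s = −(1 + 22.35)/0.137 = −170.5.
Closed-loop time constant τ = 1/170.5 = 0.00587 s.

τ = 0.00587 s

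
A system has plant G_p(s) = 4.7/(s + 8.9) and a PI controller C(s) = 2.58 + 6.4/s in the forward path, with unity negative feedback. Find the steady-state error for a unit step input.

The open loop C(s)G_p(s) has a pole at the origin (type 1), so the static position error constant is infinite and e_ss = 1/(1+∞) = 0.

0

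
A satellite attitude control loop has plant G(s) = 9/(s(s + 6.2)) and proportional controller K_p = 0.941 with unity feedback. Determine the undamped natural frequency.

With unity feedback the closed-loop characteristic equation is s² + 6.2s + 0.941·9 = s² + 6.2s + 8.469 = 0.
So ω_n² = 8.469 ⇒ ω_n = 2.91 rad/s, and ζ = 6.2/(2ω_n) = 1.07.

ω_n = 2.91 rad/s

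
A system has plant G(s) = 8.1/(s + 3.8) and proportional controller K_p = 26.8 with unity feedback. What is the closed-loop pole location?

s = -220.9

Closed-loop transfer function: T(s) = K_p·G(s)/(1 + K_p·G(s)) = 217.1/(s + 3.8 + 217.1) = 217.1/(s + 220.9).
The closed-loop pole is at s = −220.9.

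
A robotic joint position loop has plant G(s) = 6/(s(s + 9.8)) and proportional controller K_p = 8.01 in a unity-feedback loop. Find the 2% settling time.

Closed-loop characteristic equation: s² + 9.8s + 48.06 = 0, so ω_n = 6.933 rad/s and ζ = 9.8/(2·6.933) = 0.7068.
2% settling time T_s ≈ 4/(ζω_n) = 4/4.9 = 0.816 s.

T_s ≈ 0.816 s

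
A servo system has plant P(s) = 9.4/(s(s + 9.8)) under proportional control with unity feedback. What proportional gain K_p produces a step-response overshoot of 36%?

From %OS = 100·exp(−πζ/√(1−ζ²)) = 36%, ζ = −ln(0.36)/√(π²+ln²(0.36)) = 0.3093.
Characteristic equation s² + 9.8s + 9.4K_p = 0 gives ζ = 9.8/(2√(9.4K_p)).
Setting ζ = 0.3093: √(9.4K_p) = 9.8/(2·0.3093) = 15.84, so K_p = 251/9.4 = 26.7.

K_p = 26.7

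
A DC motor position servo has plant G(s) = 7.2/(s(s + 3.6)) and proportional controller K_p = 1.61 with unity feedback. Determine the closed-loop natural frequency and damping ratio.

1 + K_p·G(s) = 0 gives s² + 3.6s + 11.59 = 0.
So ω_n² = 11.59 ⇒ ω_n = 3.405 rad/s, and ζ = 3.6/(2ω_n) = 0.529.

ω_n = 3.4 rad/s, ζ = 0.529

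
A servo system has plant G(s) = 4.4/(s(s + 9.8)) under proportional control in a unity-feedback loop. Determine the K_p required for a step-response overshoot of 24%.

From %OS = 100·exp(−πζ/√(1−ζ²)) = 24%, ζ = −ln(0.24)/√(π²+ln²(0.24)) = 0.4136.
Characteristic equation s² + 9.8s + 4.4K_p = 0 gives ζ = 9.8/(2√(4.4K_p)).
Setting ζ = 0.4136: √(4.4K_p) = 9.8/(2·0.4136) = 11.85, so K_p = 140.4/4.4 = 31.9.

K_p = 31.9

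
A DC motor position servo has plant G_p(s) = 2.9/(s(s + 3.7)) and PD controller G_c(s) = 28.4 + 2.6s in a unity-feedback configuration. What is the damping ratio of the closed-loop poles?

ζ = 0.619

Forward path: (28.4 + 2.6s)·2.9/(s(s+3.7)). The closed-loop characteristic equation is s² + (3.7 + 2.9·2.6)s + 2.9·28.4 = 0.
That is s² + 11.24s + 82.36 = 0, so ω_n = 9.075 rad/s and ζ = 11.24/(2·9.075) = 0.6193.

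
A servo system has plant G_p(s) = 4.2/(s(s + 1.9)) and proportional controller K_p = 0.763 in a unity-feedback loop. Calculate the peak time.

From 1 + K_pG_p(s) = 0: s² + 1.9s + 3.205 = 0 ⇒ ω_n = 1.79, ζ = 0.5307.
Damped frequency ω_d = ω_n√(1−ζ²) = 1.517 rad/s, so peak time T_p = π/ω_d = 2.07 s.

T_p = 2.07 s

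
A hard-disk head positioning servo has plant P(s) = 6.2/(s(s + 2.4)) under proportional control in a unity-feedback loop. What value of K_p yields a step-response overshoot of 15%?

K_p = 0.869

From %OS = 100·exp(−πζ/√(1−ζ²)) = 15%, ζ = −ln(0.15)/√(π²+ln²(0.15)) = 0.5169.
Characteristic equation s² + 2.4s + 6.2K_p = 0 gives ζ = 2.4/(2√(6.2K_p)).
Setting ζ = 0.5169: √(6.2K_p) = 2.4/(2·0.5169) = 2.321, so K_p = 5.389/6.2 = 0.869.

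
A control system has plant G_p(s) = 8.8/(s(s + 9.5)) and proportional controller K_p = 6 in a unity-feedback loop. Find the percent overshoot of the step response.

6.63%

From 1 + K_pG_p(s) = 0: s² + 9.5s + 52.8 = 0 ⇒ ω_n = 7.266, ζ = 0.6537.
%OS = 100·exp(−πζ/√(1−ζ²)) = 100·exp(−π·0.6537/√0.5727) = 6.63%.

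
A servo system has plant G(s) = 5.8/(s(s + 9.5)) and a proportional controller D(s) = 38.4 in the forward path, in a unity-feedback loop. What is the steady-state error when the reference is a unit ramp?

The loop has one pole at the origin (type 1). Velocity error constant K_v = lim_{s→0} s·D(s)G(s) = 38.4·5.8/9.5 = 23.44.
Steady-state error to a unit ramp: e_ss = 1/K_v = 0.0427.

0.0427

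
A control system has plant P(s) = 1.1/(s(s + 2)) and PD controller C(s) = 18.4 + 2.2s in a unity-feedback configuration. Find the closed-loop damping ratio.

ζ = 0.491

Forward path: (18.4 + 2.2s)·1.1/(s(s+2)). The closed-loop characteristic equation is s² + (2 + 1.1·2.2)s + 1.1·18.4 = 0.
That is s² + 4.42s + 20.24 = 0, so ω_n = 4.499 rad/s and ζ = 4.42/(2·4.499) = 0.4912.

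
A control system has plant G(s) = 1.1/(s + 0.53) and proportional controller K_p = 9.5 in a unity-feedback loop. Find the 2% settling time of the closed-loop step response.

Closed-loop transfer function: T(s) = K_p·G(s)/(1 + K_p·G(s)) = 10.45/(s + 0.53 + 10.45) = 10.45/(s + 10.98).
Time constant τ = 1/10.98 = 0.09107 s, so the 2% settling time is about 4τ = 0.364 s.

T_s ≈ 0.364 s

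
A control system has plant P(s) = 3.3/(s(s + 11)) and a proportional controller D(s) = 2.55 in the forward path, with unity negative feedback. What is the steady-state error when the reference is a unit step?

The open loop D(s)P(s) has a pole at the origin (type 1), so the static position error constant is infinite and e_ss = 1/(1+∞) = 0.

0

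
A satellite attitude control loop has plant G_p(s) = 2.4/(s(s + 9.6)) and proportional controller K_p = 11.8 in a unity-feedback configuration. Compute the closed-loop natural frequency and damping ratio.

ω_n = 5.32 rad/s, ζ = 0.902

The closed-loop denominator is s(s+9.6) + 11.8·2.4 = s² + 9.6s + 28.32.
Matching s² + 2ζω_n s + ω_n²: ω_n = √28.32 = 5.322 rad/s and 2ζω_n = 9.6, so ζ = 9.6/(2·5.322) = 0.902.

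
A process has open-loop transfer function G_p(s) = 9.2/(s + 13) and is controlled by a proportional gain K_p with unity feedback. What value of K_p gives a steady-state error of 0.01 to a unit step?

K_p = 140

For a type-0 loop with proportional control, e_ss = 1/(1 + K_p·G_p(0)).
G_p(0) = 0.7077. Require 1/(1 + K_p·0.7077) = 0.01, so 1 + 0.7077·K_p = 100.
K_p = (100 − 1)/0.7077 = 140.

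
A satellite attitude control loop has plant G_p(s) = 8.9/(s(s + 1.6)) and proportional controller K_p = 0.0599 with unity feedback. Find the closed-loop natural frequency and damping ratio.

1 + K_p·G_p(s) = 0 gives s² + 1.6s + 0.5331 = 0.
So ω_n² = 0.5331 ⇒ ω_n = 0.7301 rad/s, and ζ = 1.6/(2ω_n) = 1.1.

ω_n = 0.73 rad/s, ζ = 1.1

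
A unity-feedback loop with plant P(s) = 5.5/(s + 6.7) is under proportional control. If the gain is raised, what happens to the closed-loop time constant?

The closed-loop bandwidth 6.7+K_p·5.5 grows with K_p, so τ shrinks.

decrease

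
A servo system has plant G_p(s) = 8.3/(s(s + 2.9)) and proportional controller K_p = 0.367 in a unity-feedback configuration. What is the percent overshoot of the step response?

From 1 + K_pG_p(s) = 0: s² + 2.9s + 3.046 = 0 ⇒ ω_n = 1.745, ζ = 0.8308.
%OS = 100·exp(−πζ/√(1−ζ²)) = 100·exp(−π·0.8308/√0.3098) = 0.919%.

0.919%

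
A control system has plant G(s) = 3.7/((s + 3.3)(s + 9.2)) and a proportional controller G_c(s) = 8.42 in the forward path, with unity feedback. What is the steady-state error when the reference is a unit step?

0.494

The loop is type 0. Static position error constant K_pos = G_c(0)·G(0) = 8.42·0.1219 = 1.026.
Steady-state error to a unit step: e_ss = 1/(1+K_pos) = 1/2.026 = 0.494.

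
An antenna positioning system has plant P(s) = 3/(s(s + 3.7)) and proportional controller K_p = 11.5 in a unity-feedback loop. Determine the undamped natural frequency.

ω_n = 5.87 rad/s

With unity feedback the closed-loop characteristic equation is s² + 3.7s + 11.5·3 = s² + 3.7s + 34.5 = 0.
Matching s² + 2ζω_n s + ω_n²: ω_n = √34.5 = 5.874 rad/s and 2ζω_n = 3.7, so ζ = 3.7/(2·5.874) = 0.315.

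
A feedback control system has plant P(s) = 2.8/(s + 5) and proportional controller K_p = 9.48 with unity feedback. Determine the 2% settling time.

T_s ≈ 0.127 s

Closed-loop transfer function: T(s) = K_p·P(s)/(1 + K_p·P(s)) = 26.54/(s + 5 + 26.54) = 26.54/(s + 31.54).
Time constant τ = 1/31.54 = 0.0317 s, so the 2% settling time is about 4τ = 0.127 s.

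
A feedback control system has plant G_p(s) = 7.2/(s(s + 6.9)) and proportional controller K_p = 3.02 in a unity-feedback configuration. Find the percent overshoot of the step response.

3.16%

Closed-loop characteristic equation: s² + 6.9s + 21.74 = 0, so ω_n = 4.663 rad/s and ζ = 6.9/(2·4.663) = 0.7399.
%OS = 100·exp(−πζ/√(1−ζ²)) = 100·exp(−π·0.7399/√0.4526) = 3.16%.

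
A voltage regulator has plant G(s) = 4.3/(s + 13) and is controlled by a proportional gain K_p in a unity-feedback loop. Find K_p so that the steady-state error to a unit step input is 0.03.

For a type-0 loop with proportional control, e_ss = 1/(1 + K_p·G(0)).
G(0) = 0.3308. Require 1/(1 + K_p·0.3308) = 0.03, so 1 + 0.3308·K_p = 33.33.
K_p = (33.33 − 1)/0.3308 = 97.8.

K_p = 97.8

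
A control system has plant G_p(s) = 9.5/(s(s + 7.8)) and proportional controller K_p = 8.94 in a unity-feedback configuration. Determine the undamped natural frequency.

ω_n = 9.22 rad/s

1 + K_p·G_p(s) = 0 gives s² + 7.8s + 84.93 = 0.
Matching s² + 2ζω_n s + ω_n²: ω_n = √84.93 = 9.216 rad/s and 2ζω_n = 7.8, so ζ = 7.8/(2·9.216) = 0.423.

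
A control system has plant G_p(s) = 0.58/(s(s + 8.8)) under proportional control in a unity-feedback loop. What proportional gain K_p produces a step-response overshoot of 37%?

K_p = 367

From %OS = 100·exp(−πζ/√(1−ζ²)) = 37%, ζ = −ln(0.37)/√(π²+ln²(0.37)) = 0.3017.
Characteristic equation s² + 8.8s + 0.58K_p = 0 gives ζ = 8.8/(2√(0.58K_p)).
Setting ζ = 0.3017: √(0.58K_p) = 8.8/(2·0.3017) = 14.58, so K_p = 212.7/0.58 = 367.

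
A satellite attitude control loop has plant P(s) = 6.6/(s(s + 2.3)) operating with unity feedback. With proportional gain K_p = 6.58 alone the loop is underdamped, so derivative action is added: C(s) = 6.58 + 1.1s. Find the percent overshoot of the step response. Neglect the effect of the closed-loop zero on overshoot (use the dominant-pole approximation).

3.65%

Forward path: (6.58 + 1.1s)·6.6/(s(s+2.3)). The closed-loop characteristic equation is s² + (2.3 + 6.6·1.1)s + 6.6·6.58 = 0.
That is s² + 9.56s + 43.43 = 0, so ω_n = 6.59 rad/s and ζ = 9.56/(2·6.59) = 0.7253.
%OS = 100·exp(−πζ/√(1−ζ²)) = 3.65%.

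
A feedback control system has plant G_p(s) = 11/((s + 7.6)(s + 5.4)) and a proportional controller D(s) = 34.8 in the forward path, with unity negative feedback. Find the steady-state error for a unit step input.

0.0968

The loop is type 0. Static position error constant K_pos = D(0)·G_p(0) = 34.8·0.268 = 9.327.
Steady-state error to a unit step: e_ss = 1/(1+K_pos) = 1/10.33 = 0.0968.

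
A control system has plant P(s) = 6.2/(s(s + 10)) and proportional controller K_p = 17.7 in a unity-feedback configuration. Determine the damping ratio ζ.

1 + K_p·P(s) = 0 gives s² + 10s + 109.7 = 0.
Matching s² + 2ζω_n s + ω_n²: ω_n = √109.7 = 10.48 rad/s and 2ζω_n = 10, so ζ = 10/(2·10.48) = 0.477.

ζ = 0.477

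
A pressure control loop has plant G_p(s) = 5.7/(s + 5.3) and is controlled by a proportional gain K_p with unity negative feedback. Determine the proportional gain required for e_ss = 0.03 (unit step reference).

The loop is type 0, so e_ss(step) = 1/(1 + K_pos) with K_pos = K_p·G_p(0).
G_p(0) = 1.075. Require 1/(1 + K_p·1.075) = 0.03, so 1 + 1.075·K_p = 33.33.
K_p = (33.33 − 1)/1.075 = 30.1.

K_p = 30.1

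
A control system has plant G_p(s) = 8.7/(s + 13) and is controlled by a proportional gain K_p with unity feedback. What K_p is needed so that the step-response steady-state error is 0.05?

Steady-state error for a unit step on this type-0 loop is 1/(1 + K_p·G_p(0)).
G_p(0) = 0.6692. Require 1/(1 + K_p·0.6692) = 0.05, so 1 + 0.6692·K_p = 20.
K_p = (20 − 1)/0.6692 = 28.4.

K_p = 28.4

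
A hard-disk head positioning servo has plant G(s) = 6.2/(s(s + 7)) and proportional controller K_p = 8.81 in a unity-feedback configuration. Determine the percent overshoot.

18.5%

From 1 + K_pG(s) = 0: s² + 7s + 54.62 = 0 ⇒ ω_n = 7.391, ζ = 0.4736.
%OS = 100·exp(−πζ/√(1−ζ²)) = 100·exp(−π·0.4736/√0.7757) = 18.5%.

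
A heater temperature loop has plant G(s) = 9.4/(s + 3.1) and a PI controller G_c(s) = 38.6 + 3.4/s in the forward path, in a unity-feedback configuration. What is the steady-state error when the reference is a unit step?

The open loop G_c(s)G(s) has a pole at the origin (type 1), so the static position error constant is infinite and e_ss = 1/(1+∞) = 0.

0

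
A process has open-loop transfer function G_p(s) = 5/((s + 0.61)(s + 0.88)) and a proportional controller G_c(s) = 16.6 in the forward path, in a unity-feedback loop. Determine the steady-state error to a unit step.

0.00643

The loop is type 0. Static position error constant K_pos = G_c(0)·G_p(0) = 16.6·9.314 = 154.6.
Steady-state error to a unit step: e_ss = 1/(1+K_pos) = 1/155.6 = 0.00643.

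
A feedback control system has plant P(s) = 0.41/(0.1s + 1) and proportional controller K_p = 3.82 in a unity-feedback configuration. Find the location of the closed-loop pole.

Closed loop: T(s) = K_p·P/(1+K_p·P) = 1.566/(0.1s + 1 + 1.566), with pole at s = −(1 + 1.566)/0.1 = −25.66.

s = -25.66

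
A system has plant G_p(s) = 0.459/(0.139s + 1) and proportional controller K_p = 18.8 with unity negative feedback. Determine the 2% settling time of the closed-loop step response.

T_s ≈ 0.0577 s

Closed loop: T(s) = K_p·G_p/(1+K_p·G_p) = 8.629/(0.139s + 1 + 8.629), with pole at s = −(1 + 8.629)/0.139 = −69.27.
τ = 1/69.27 = 0.01444 s, so 2% settling time ≈ 4τ = 0.0577 s.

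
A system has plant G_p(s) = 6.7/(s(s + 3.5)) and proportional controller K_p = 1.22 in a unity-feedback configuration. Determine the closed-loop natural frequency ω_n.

ω_n = 2.86 rad/s

With unity feedback the closed-loop characteristic equation is s² + 3.5s + 1.22·6.7 = s² + 3.5s + 8.174 = 0.
So ω_n² = 8.174 ⇒ ω_n = 2.859 rad/s, and ζ = 3.5/(2ω_n) = 0.612.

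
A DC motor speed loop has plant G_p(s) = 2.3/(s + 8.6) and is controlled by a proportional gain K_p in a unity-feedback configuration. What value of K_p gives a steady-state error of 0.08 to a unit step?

K_p = 43

Steady-state error for a unit step on this type-0 loop is 1/(1 + K_p·G_p(0)).
G_p(0) = 0.2674. Require 1/(1 + K_p·0.2674) = 0.08, so 1 + 0.2674·K_p = 12.5.
K_p = (12.5 − 1)/0.2674 = 43.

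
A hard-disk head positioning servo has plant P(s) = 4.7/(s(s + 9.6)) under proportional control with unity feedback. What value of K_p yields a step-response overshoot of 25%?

K_p = 30.1

From %OS = 100·exp(−πζ/√(1−ζ²)) = 25%, ζ = −ln(0.25)/√(π²+ln²(0.25)) = 0.4037.
Characteristic equation s² + 9.6s + 4.7K_p = 0 gives ζ = 9.6/(2√(4.7K_p)).
Setting ζ = 0.4037: √(4.7K_p) = 9.6/(2·0.4037) = 11.89, so K_p = 141.4/4.7 = 30.1.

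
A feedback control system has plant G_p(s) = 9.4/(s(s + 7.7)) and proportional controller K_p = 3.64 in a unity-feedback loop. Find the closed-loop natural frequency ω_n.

With unity feedback the closed-loop characteristic equation is s² + 7.7s + 3.64·9.4 = s² + 7.7s + 34.22 = 0.
Matching s² + 2ζω_n s + ω_n²: ω_n = √34.22 = 5.849 rad/s and 2ζω_n = 7.7, so ζ = 7.7/(2·5.849) = 0.658.

ω_n = 5.85 rad/s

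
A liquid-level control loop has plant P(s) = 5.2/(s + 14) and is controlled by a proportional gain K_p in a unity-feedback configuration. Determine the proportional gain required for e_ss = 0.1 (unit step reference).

Steady-state error for a unit step on this type-0 loop is 1/(1 + K_p·P(0)).
P(0) = 0.3714. Require 1/(1 + K_p·0.3714) = 0.1, so 1 + 0.3714·K_p = 10.
K_p = (10 − 1)/0.3714 = 24.2.

K_p = 24.2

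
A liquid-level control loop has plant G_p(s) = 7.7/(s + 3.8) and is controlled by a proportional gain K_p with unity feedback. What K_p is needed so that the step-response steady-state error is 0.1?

K_p = 4.44

The loop is type 0, so e_ss(step) = 1/(1 + K_pos) with K_pos = K_p·G_p(0).
G_p(0) = 2.026. Require 1/(1 + K_p·2.026) = 0.1, so 1 + 2.026·K_p = 10.
K_p = (10 − 1)/2.026 = 4.44.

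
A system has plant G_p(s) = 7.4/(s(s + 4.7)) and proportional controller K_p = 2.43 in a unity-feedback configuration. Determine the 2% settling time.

From 1 + K_pG_p(s) = 0: s² + 4.7s + 17.98 = 0 ⇒ ω_n = 4.241, ζ = 0.5542.
2% settling time T_s ≈ 4/(ζω_n) = 4/2.35 = 1.7 s.

T_s ≈ 1.7 s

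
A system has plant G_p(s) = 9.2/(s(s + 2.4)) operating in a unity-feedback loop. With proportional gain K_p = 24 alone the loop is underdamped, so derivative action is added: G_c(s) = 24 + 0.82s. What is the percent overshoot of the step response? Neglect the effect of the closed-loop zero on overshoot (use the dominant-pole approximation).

32.8%

Forward path: (24 + 0.82s)·9.2/(s(s+2.4)). The closed-loop characteristic equation is s² + (2.4 + 9.2·0.82)s + 9.2·24 = 0.
That is s² + 9.944s + 220.8 = 0, so ω_n = 14.86 rad/s and ζ = 9.944/(2·14.86) = 0.3346.
%OS = 100·exp(−πζ/√(1−ζ²)) = 32.8%.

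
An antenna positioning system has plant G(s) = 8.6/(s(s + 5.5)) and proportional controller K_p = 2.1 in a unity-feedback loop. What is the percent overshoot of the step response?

From 1 + K_pG(s) = 0: s² + 5.5s + 18.06 = 0 ⇒ ω_n = 4.25, ζ = 0.6471.
%OS = 100·exp(−πζ/√(1−ζ²)) = 100·exp(−π·0.6471/√0.5813) = 6.95%.

6.95%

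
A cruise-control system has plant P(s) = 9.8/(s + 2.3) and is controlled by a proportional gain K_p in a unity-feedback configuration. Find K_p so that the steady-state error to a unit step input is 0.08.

The loop is type 0, so e_ss(step) = 1/(1 + K_pos) with K_pos = K_p·P(0).
P(0) = 4.261. Require 1/(1 + K_p·4.261) = 0.08, so 1 + 4.261·K_p = 12.5.
K_p = (12.5 − 1)/4.261 = 2.7.

K_p = 2.7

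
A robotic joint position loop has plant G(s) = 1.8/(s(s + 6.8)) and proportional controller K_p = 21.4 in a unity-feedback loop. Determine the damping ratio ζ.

ζ = 0.548

With unity feedback the closed-loop characteristic equation is s² + 6.8s + 21.4·1.8 = s² + 6.8s + 38.52 = 0.
Matching s² + 2ζω_n s + ω_n²: ω_n = √38.52 = 6.206 rad/s and 2ζω_n = 6.8, so ζ = 6.8/(2·6.206) = 0.548.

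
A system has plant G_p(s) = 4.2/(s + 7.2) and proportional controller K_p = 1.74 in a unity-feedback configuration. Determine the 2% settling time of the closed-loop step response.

T_s ≈ 0.276 s

Closed-loop transfer function: T(s) = K_p·G_p(s)/(1 + K_p·G_p(s)) = 7.308/(s + 7.2 + 7.308) = 7.308/(s + 14.51).
Time constant τ = 1/14.51 = 0.06893 s, so the 2% settling time is about 4τ = 0.276 s.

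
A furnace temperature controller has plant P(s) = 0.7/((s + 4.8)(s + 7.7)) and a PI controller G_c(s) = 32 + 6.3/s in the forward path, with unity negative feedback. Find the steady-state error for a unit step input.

0

The open loop G_c(s)P(s) has a pole at the origin (type 1), so the static position error constant is infinite and e_ss = 1/(1+∞) = 0.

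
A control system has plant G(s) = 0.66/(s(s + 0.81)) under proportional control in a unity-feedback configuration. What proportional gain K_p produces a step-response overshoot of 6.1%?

From %OS = 100·exp(−πζ/√(1−ζ²)) = 6.1%, ζ = −ln(0.061)/√(π²+ln²(0.061)) = 0.6649.
Characteristic equation s² + 0.81s + 0.66K_p = 0 gives ζ = 0.81/(2√(0.66K_p)).
Setting ζ = 0.6649: √(0.66K_p) = 0.81/(2·0.6649) = 0.6091, so K_p = 0.371/0.66 = 0.562.

K_p = 0.562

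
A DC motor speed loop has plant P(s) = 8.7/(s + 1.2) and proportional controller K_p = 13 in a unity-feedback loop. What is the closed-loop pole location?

s = -114.3

Closed-loop transfer function: T(s) = K_p·P(s)/(1 + K_p·P(s)) = 113.1/(s + 1.2 + 113.1) = 113.1/(s + 114.3).
The closed-loop pole is at s = −114.3.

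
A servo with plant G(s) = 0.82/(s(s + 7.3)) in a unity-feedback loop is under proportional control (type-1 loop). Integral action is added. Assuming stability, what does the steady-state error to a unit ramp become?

The integrator raises the loop to type 2, so K_v → ∞ and e_ss to a ramp is zero.

0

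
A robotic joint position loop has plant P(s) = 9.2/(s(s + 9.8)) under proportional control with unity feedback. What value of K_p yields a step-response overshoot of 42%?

From %OS = 100·exp(−πζ/√(1−ζ²)) = 42%, ζ = −ln(0.42)/√(π²+ln²(0.42)) = 0.2662.
Characteristic equation s² + 9.8s + 9.2K_p = 0 gives ζ = 9.8/(2√(9.2K_p)).
Setting ζ = 0.2662: √(9.2K_p) = 9.8/(2·0.2662) = 18.41, so K_p = 338.9/9.2 = 36.8.

K_p = 36.8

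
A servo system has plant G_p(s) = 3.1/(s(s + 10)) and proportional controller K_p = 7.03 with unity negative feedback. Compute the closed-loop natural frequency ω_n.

ω_n = 4.67 rad/s

With unity feedback the closed-loop characteristic equation is s² + 10s + 7.03·3.1 = s² + 10s + 21.79 = 0.
So ω_n² = 21.79 ⇒ ω_n = 4.668 rad/s, and ζ = 10/(2ω_n) = 1.07.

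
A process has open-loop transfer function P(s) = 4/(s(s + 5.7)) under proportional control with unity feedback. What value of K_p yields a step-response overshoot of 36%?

K_p = 21.2

From %OS = 100·exp(−πζ/√(1−ζ²)) = 36%, ζ = −ln(0.36)/√(π²+ln²(0.36)) = 0.3093.
Characteristic equation s² + 5.7s + 4K_p = 0 gives ζ = 5.7/(2√(4K_p)).
Setting ζ = 0.3093: √(4K_p) = 5.7/(2·0.3093) = 9.216, so K_p = 84.93/4 = 21.2.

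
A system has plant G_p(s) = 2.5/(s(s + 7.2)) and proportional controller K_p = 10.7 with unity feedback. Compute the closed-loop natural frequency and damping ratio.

ω_n = 5.17 rad/s, ζ = 0.696

The closed-loop denominator is s(s+7.2) + 10.7·2.5 = s² + 7.2s + 26.75.
Matching s² + 2ζω_n s + ω_n²: ω_n = √26.75 = 5.172 rad/s and 2ζω_n = 7.2, so ζ = 7.2/(2·5.172) = 0.696.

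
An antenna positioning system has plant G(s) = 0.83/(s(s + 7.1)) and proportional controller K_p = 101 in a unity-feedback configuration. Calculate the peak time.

From 1 + K_pG(s) = 0: s² + 7.1s + 83.83 = 0 ⇒ ω_n = 9.156, ζ = 0.3877.
Damped frequency ω_d = ω_n√(1−ζ²) = 8.44 rad/s, so peak time T_p = π/ω_d = 0.372 s.

T_p = 0.372 s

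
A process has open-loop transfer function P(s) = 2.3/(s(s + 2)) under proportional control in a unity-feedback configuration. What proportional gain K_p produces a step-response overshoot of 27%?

K_p = 2.94

From %OS = 100·exp(−πζ/√(1−ζ²)) = 27%, ζ = −ln(0.27)/√(π²+ln²(0.27)) = 0.3847.
Characteristic equation s² + 2s + 2.3K_p = 0 gives ζ = 2/(2√(2.3K_p)).
Setting ζ = 0.3847: √(2.3K_p) = 2/(2·0.3847) = 2.599, so K_p = 6.757/2.3 = 2.94.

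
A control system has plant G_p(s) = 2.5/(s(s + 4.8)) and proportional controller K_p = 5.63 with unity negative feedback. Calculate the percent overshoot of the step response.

7.32%

Closed-loop characteristic equation: s² + 4.8s + 14.07 = 0, so ω_n = 3.752 rad/s and ζ = 4.8/(2·3.752) = 0.6397.
%OS = 100·exp(−πζ/√(1−ζ²)) = 100·exp(−π·0.6397/√0.5908) = 7.32%.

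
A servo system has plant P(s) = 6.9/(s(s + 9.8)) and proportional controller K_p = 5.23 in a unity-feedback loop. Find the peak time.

Closed-loop characteristic equation: s² + 9.8s + 36.09 = 0, so ω_n = 6.007 rad/s and ζ = 9.8/(2·6.007) = 0.8157.
Damped frequency ω_d = ω_n√(1−ζ²) = 3.475 rad/s, so peak time T_p = π/ω_d = 0.904 s.

T_p = 0.904 s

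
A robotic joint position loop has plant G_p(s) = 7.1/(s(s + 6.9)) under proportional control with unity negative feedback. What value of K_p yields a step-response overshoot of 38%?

From %OS = 100·exp(−πζ/√(1−ζ²)) = 38%, ζ = −ln(0.38)/√(π²+ln²(0.38)) = 0.2943.
Characteristic equation s² + 6.9s + 7.1K_p = 0 gives ζ = 6.9/(2√(7.1K_p)).
Setting ζ = 0.2943: √(7.1K_p) = 6.9/(2·0.2943) = 11.72, so K_p = 137.4/7.1 = 19.3.

K_p = 19.3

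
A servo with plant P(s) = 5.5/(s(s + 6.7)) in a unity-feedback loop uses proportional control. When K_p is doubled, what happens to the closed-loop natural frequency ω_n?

ω_n = √(5.5·K_p), which grows with K_p.

increase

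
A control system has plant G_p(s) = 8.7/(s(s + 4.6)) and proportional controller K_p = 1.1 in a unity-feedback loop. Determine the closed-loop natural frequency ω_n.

ω_n = 3.09 rad/s

With unity feedback the closed-loop characteristic equation is s² + 4.6s + 1.1·8.7 = s² + 4.6s + 9.57 = 0.
Matching s² + 2ζω_n s + ω_n²: ω_n = √9.57 = 3.094 rad/s and 2ζω_n = 4.6, so ζ = 4.6/(2·3.094) = 0.743.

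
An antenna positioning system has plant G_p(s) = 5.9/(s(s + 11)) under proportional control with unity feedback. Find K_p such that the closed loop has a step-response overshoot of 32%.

From %OS = 100·exp(−πζ/√(1−ζ²)) = 32%, ζ = −ln(0.32)/√(π²+ln²(0.32)) = 0.341.
Characteristic equation s² + 11s + 5.9K_p = 0 gives ζ = 11/(2√(5.9K_p)).
Setting ζ = 0.341: √(5.9K_p) = 11/(2·0.341) = 16.13, so K_p = 260.2/5.9 = 44.1.

K_p = 44.1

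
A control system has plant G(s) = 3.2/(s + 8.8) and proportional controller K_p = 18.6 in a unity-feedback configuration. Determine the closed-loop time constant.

Closed-loop transfer function: T(s) = K_p·G(s)/(1 + K_p·G(s)) = 59.52/(s + 8.8 + 59.52) = 59.52/(s + 68.32).
Time constant τ = 1/68.32 = 0.0146 s.

τ = 0.0146 s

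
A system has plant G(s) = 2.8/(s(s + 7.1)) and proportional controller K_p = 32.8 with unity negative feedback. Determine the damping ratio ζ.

ζ = 0.37

With unity feedback the closed-loop characteristic equation is s² + 7.1s + 32.8·2.8 = s² + 7.1s + 91.84 = 0.
So ω_n² = 91.84 ⇒ ω_n = 9.583 rad/s, and ζ = 7.1/(2ω_n) = 0.37.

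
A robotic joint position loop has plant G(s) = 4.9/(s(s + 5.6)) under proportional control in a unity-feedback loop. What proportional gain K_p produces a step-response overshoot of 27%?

K_p = 10.8

From %OS = 100·exp(−πζ/√(1−ζ²)) = 27%, ζ = −ln(0.27)/√(π²+ln²(0.27)) = 0.3847.
Characteristic equation s² + 5.6s + 4.9K_p = 0 gives ζ = 5.6/(2√(4.9K_p)).
Setting ζ = 0.3847: √(4.9K_p) = 5.6/(2·0.3847) = 7.278, so K_p = 52.98/4.9 = 10.8.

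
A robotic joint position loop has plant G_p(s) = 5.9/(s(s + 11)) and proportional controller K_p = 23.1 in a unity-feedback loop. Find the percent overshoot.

From 1 + K_pG_p(s) = 0: s² + 11s + 136.3 = 0 ⇒ ω_n = 11.67, ζ = 0.4711.
%OS = 100·exp(−πζ/√(1−ζ²)) = 100·exp(−π·0.4711/√0.778) = 18.7%.

18.7%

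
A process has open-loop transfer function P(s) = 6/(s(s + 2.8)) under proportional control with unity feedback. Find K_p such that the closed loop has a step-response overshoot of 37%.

K_p = 3.59

From %OS = 100·exp(−πζ/√(1−ζ²)) = 37%, ζ = −ln(0.37)/√(π²+ln²(0.37)) = 0.3017.
Characteristic equation s² + 2.8s + 6K_p = 0 gives ζ = 2.8/(2√(6K_p)).
Setting ζ = 0.3017: √(6K_p) = 2.8/(2·0.3017) = 4.64, so K_p = 21.53/6 = 3.59.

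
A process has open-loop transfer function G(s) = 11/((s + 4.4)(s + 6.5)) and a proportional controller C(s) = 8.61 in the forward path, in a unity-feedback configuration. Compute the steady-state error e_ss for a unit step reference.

The loop is type 0. Static position error constant K_pos = C(0)·G(0) = 8.61·0.3846 = 3.312.
Steady-state error to a unit step: e_ss = 1/(1+K_pos) = 1/4.312 = 0.232.

0.232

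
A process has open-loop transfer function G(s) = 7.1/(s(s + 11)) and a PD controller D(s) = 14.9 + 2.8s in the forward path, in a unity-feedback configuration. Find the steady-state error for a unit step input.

0

The open loop D(s)G(s) has a pole at the origin (type 1), so the static position error constant is infinite and e_ss = 1/(1+∞) = 0.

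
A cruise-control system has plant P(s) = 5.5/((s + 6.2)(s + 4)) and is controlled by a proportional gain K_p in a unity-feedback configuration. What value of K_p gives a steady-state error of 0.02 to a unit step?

For a type-0 loop with proportional control, e_ss = 1/(1 + K_p·P(0)).
P(0) = 0.2218. Require 1/(1 + K_p·0.2218) = 0.02, so 1 + 0.2218·K_p = 50.
K_p = (50 − 1)/0.2218 = 221.

K_p = 221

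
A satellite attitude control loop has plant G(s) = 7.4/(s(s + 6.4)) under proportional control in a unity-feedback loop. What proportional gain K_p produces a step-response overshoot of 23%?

From %OS = 100·exp(−πζ/√(1−ζ²)) = 23%, ζ = −ln(0.23)/√(π²+ln²(0.23)) = 0.4237.
Characteristic equation s² + 6.4s + 7.4K_p = 0 gives ζ = 6.4/(2√(7.4K_p)).
Setting ζ = 0.4237: √(7.4K_p) = 6.4/(2·0.4237) = 7.552, so K_p = 57.03/7.4 = 7.71.

K_p = 7.71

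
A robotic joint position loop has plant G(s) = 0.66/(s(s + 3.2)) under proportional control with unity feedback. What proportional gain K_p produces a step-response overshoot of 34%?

K_p = 36.8

From %OS = 100·exp(−πζ/√(1−ζ²)) = 34%, ζ = −ln(0.34)/√(π²+ln²(0.34)) = 0.3248.
Characteristic equation s² + 3.2s + 0.66K_p = 0 gives ζ = 3.2/(2√(0.66K_p)).
Setting ζ = 0.3248: √(0.66K_p) = 3.2/(2·0.3248) = 4.926, so K_p = 24.27/0.66 = 36.8.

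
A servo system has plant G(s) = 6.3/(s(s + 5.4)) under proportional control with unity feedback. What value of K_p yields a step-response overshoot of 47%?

From %OS = 100·exp(−πζ/√(1−ζ²)) = 47%, ζ = −ln(0.47)/√(π²+ln²(0.47)) = 0.2337.
Characteristic equation s² + 5.4s + 6.3K_p = 0 gives ζ = 5.4/(2√(6.3K_p)).
Setting ζ = 0.2337: √(6.3K_p) = 5.4/(2·0.2337) = 11.55, so K_p = 133.5/6.3 = 21.2.

K_p = 21.2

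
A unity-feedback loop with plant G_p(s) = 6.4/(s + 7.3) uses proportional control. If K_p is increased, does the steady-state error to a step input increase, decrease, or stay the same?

The position error constant K_pos = K_p·G_p(0) grows with K_p, and e_ss = 1/(1+K_pos) falls.

decrease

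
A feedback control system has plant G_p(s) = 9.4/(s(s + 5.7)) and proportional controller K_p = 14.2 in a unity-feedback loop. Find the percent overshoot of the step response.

44.9%

From 1 + K_pG_p(s) = 0: s² + 5.7s + 133.5 = 0 ⇒ ω_n = 11.55, ζ = 0.2467.
%OS = 100·exp(−πζ/√(1−ζ²)) = 100·exp(−π·0.2467/√0.9391) = 44.9%.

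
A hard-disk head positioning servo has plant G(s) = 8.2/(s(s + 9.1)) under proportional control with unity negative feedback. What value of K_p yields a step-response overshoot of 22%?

K_p = 13.4

From %OS = 100·exp(−πζ/√(1−ζ²)) = 22%, ζ = −ln(0.22)/√(π²+ln²(0.22)) = 0.4342.
Characteristic equation s² + 9.1s + 8.2K_p = 0 gives ζ = 9.1/(2√(8.2K_p)).
Setting ζ = 0.4342: √(8.2K_p) = 9.1/(2·0.4342) = 10.48, so K_p = 109.8/8.2 = 13.4.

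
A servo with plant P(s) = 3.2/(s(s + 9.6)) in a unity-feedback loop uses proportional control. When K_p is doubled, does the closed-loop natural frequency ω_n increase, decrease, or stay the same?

ω_n = √(3.2·K_p), which grows with K_p.

increase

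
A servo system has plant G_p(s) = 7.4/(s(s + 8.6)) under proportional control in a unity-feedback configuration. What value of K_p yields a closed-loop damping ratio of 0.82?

Closed-loop characteristic equation: s² + 8.6s + K_p·7.4 = 0.
So ω_n = √(7.4K_p) and 2ζω_n = 8.6, giving ζ = 8.6/(2√(7.4K_p)).
Setting ζ = 0.82: √(7.4K_p) = 8.6/(2·0.82) = 5.244, so K_p = 27.5/7.4 = 3.72.

K_p = 3.72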